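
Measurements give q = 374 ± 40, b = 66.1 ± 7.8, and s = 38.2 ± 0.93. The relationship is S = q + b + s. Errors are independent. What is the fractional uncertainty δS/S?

0.0852

For a sum/difference, combine absolute errors in quadrature:
  (δq)² = 1600;  (δb)² = 60.8;  (δs)² = 0.865
δS = √(1660) = 40.8
S = 478, so δS/S = 40.8/478 = 0.0852.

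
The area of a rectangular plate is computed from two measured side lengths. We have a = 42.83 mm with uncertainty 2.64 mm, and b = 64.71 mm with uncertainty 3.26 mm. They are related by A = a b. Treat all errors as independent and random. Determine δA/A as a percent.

Each factor contributes (exponent × relative error)² to (δA/A)²:
  (1·δa/a)² = (1×0.0616)² = 0.00380;  (1·δb/b)² = (1×0.0504)² = 0.00254
δA/A = √(0.00634) = 0.0796

7.96%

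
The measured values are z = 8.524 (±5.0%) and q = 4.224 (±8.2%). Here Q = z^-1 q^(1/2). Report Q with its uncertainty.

Since Q is a product/quotient, work with relative uncertainties:
  (-1·δz/z)² = (-1×0.0500)² = 0.00250;  (½·δq/q)² = (0.5×0.0820)² = 0.00168
δQ/Q = √(0.00418) = 0.0647
Q = 0.2411, so δQ = 0.0647 × 0.2411 = 0.0156.

0.2411 ± 0.0156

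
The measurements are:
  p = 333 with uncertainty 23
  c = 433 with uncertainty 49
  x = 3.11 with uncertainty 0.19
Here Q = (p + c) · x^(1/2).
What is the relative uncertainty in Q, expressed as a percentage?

Let u = p + c = 766. δu = √(δp² + δc²) = √(529 + 2400) = 54.1, so δu/u = 0.0707.
Q is then a monomial in u, x:
δQ/Q = √((δu/u)² + (½·δx/x)²) = √(0.00499 + 0.000933) = 0.0770

7.70%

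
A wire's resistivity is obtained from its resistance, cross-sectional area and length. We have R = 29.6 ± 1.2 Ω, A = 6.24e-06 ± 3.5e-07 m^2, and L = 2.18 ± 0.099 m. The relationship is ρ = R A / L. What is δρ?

Relative error in a monomial: (δρ/ρ)² = Σ (nᵢ · δxᵢ/xᵢ)².
  (1·δR/R)² = (1×0.0405)² = 0.00164;  (1·δA/A)² = (1×0.0561)² = 0.00315;  (-1·δL/L)² = (-1×0.0454)² = 0.00206
δρ/ρ = √(0.00685) = 0.0828
ρ = 8.47e-05 Ω·m, so δρ = 0.0828 × 8.47e-05 = 7.01e-06 Ω·m.

7.01e-06 Ω·m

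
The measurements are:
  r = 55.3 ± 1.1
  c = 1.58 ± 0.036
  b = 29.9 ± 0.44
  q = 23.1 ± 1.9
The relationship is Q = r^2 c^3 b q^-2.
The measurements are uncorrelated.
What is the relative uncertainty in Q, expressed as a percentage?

Each factor contributes (exponent × relative error)² to (δQ/Q)²:
  (2·δr/r)² = (2×0.0199)² = 0.00158;  (3·δc/c)² = (3×0.0228)² = 0.00467;  (1·δb/b)² = (1×0.0147)² = 0.000217;  (-2·δq/q)² = (-2×0.0823)² = 0.0271
δQ/Q = √(0.0335) = 0.183

18.3%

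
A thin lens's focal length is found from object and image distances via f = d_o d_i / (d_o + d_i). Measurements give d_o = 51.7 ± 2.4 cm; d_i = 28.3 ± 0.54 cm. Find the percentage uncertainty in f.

∂f/∂d_o = (d_i/(d_o+d_i))² = 0.125;  ∂f/∂d_i = (d_o/(d_o+d_i))² = 0.418
δf = √((∂f/∂d_o · δd_o)² + (∂f/∂d_i · δd_i)²) = √(0.0902 + 0.0509) = 0.376 cm
f = 18.3 cm, so δf/f = 0.376/18.3 = 0.0205.

2.05%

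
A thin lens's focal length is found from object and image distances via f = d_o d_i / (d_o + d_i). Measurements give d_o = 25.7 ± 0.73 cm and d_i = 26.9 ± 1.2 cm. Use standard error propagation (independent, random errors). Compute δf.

∂f/∂d_o = (d_i/(d_o+d_i))² = 0.262;  ∂f/∂d_i = (d_o/(d_o+d_i))² = 0.239
δf = √((∂f/∂d_o · δd_o)² + (∂f/∂d_i · δd_i)²) = √(0.0365 + 0.0821) = 0.344 cm

0.344 cm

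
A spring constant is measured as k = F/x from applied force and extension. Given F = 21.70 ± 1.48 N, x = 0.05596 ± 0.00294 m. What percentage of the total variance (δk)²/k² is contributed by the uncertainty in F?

(δk/k)² = (1·δF/F)² + (-1·δx/x)²
  F term: (1×0.0682)² = 0.00465
  x term: (-1×0.0525)² = 0.00276
Total = 0.00741. Share from F = 0.00465/0.00741 = 0.628.

62.8%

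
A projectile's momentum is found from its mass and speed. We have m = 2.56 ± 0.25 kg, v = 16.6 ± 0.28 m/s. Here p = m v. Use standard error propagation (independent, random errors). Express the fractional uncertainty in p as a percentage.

9.91%

Since p is a product/quotient, work with relative uncertainties:
  (1·δm/m)² = (1×0.0977)² = 0.00954;  (1·δv/v)² = (1×0.0169)² = 0.000285
δp/p = √(0.00982) = 0.0991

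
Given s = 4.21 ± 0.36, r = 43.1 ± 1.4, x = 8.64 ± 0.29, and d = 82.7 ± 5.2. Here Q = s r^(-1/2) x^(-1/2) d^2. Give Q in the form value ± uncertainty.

1490 ± 230

Relative error in a monomial: (δQ/Q)² = Σ (nᵢ · δxᵢ/xᵢ)².
  (1·δs/s)² = (1×0.0855)² = 0.00731;  (−½·δr/r)² = (-0.5×0.0325)² = 0.000264;  (−½·δx/x)² = (-0.5×0.0336)² = 0.000282;  (2·δd/d)² = (2×0.0629)² = 0.0158
δQ/Q = √(0.0237) = 0.154
Q = 1490, so δQ = 0.154 × 1490 = 230.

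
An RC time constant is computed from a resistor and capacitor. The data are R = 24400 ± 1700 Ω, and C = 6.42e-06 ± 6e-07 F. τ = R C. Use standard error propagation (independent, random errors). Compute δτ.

Products/powers → add relative errors in quadrature, weighted by exponent:
  (1·δR/R)² = (1×0.0697)² = 0.00485;  (1·δC/C)² = (1×0.0935)² = 0.00873
δτ/τ = √(0.0136) = 0.117
τ = 0.157 s, so δτ = 0.117 × 0.157 = 0.0183 s.

0.0183 s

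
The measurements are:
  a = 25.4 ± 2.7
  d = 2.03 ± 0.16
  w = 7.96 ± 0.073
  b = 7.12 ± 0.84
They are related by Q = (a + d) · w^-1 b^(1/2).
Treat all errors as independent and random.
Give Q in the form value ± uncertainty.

Let u = a + d = 27.4. δu = √(δa² + δd²) = √(7.29 + 0.0256) = 2.70, so δu/u = 0.0986.
Q is then a monomial in u, w, b:
δQ/Q = √((δu/u)² + (-1·δw/w)² + (½·δb/b)²) = √(0.00972 + 8.41e-05 + 0.00348) = 0.115
Q = 9.20, so δQ = 0.115 × 9.20 = 1.06.

9.20 ± 1.06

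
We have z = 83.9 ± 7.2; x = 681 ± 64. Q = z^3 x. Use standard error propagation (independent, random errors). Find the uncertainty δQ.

1.1e+08

Since Q is a product/quotient, work with relative uncertainties:
  (3·δz/z)² = (3×0.0858)² = 0.0663;  (1·δx/x)² = (1×0.0940)² = 0.00883
δQ/Q = √(0.0751) = 0.274
Q = 4.02e+08, so δQ = 0.274 × 4.02e+08 = 1.1e+08.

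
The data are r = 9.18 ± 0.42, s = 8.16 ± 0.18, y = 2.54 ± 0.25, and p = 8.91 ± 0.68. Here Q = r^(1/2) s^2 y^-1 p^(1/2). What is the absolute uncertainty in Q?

27.7

For a monomial Q ∝ r^(1/2), s^2, y^-1, p^(1/2), fractional errors add in quadrature:
  (½·δr/r)² = (0.5×0.0458)² = 0.000523;  (2·δs/s)² = (2×0.0221)² = 0.00195;  (-1·δy/y)² = (-1×0.0984)² = 0.00969;  (½·δp/p)² = (0.5×0.0763)² = 0.00146
δQ/Q = √(0.0136) = 0.117
Q = 237, so δQ = 0.117 × 237 = 27.7.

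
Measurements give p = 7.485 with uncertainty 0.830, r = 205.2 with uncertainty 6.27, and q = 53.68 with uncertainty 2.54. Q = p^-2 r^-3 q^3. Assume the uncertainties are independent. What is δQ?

Products/powers → add relative errors in quadrature, weighted by exponent:
  (-2·δp/p)² = (-2×0.111)² = 0.0492;  (-3·δr/r)² = (-3×0.0306)² = 0.00840;  (3·δq/q)² = (3×0.0473)² = 0.0202
δQ/Q = √(0.0777) = 0.279
Q = 0.0003195, so δQ = 0.279 × 0.0003195 = 8.91e-05.

8.91e-05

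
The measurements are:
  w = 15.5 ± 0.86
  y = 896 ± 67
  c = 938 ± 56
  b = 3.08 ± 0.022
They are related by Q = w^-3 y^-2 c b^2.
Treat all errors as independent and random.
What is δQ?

6.91e-07

Q is a product of powers, so relative uncertainties combine in quadrature:
  (-3·δw/w)² = (-3×0.0555)² = 0.0277;  (-2·δy/y)² = (-2×0.0748)² = 0.0224;  (1·δc/c)² = (1×0.0597)² = 0.00356;  (2·δb/b)² = (2×0.00714)² = 0.000204
δQ/Q = √(0.0538) = 0.232
Q = 2.98e-06, so δQ = 0.232 × 2.98e-06 = 6.91e-07.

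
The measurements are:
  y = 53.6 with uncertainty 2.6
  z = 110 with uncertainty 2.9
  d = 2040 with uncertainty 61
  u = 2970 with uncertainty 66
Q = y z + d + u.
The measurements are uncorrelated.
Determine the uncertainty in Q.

Let p = y·z = 5900. δp/p = √((1·δy/y)² + (1·δz/z)²) = √(0.00235 + 0.000695) = 0.0552, so δp = 326.
Q = p + d + u: δQ = √(δp² + δd² + δu²) = √(1.06e+05 + 3720 + 4360) = 338

338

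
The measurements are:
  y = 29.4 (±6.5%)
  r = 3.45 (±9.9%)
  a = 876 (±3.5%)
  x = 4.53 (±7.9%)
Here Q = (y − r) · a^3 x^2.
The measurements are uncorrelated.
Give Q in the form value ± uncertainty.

Let u = y − r = 25.9. δu = √(δy² + δr²) = √(3.65 + 0.117) = 1.94, so δu/u = 0.0748.
Q is then a monomial in u, a, x:
δQ/Q = √((δu/u)² + (3·δa/a)² + (2·δx/x)²) = √(0.00560 + 0.0110 + 0.0250) = 0.204
Q = 3.58e+11, so δQ = 0.204 × 3.58e+11 = 7.3e+10.

(3.58 ± 0.730) × 10^11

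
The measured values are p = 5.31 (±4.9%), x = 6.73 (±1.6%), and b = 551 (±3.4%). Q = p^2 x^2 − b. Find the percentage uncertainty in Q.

Let w = p^2·x^2 = 1280. δw/w = √((2·δp/p)² + (2·δx/x)²) = √(0.00960 + 0.00102) = 0.103, so δw = 132.
Q = w − b: δQ = √(δw² + δb²) = √(17300 + 351) = 133
Q = 726, so δQ/Q = 133/726 = 0.183.

18.3%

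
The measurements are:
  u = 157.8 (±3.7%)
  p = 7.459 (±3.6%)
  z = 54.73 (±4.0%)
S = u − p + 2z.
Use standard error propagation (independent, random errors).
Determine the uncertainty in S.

For a sum/difference, combine absolute errors in quadrature:
  (δu)² = 34.1;  (δp)² = 0.0721;  (2·δz)² = 19.2
δS = √(53.3) = 7.30

7.30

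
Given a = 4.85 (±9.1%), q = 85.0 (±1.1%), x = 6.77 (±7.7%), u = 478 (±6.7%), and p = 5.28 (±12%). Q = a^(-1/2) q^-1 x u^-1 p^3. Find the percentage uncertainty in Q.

For a monomial Q ∝ a^(-1/2), q^-1, x, u^-1, p^3, fractional errors add in quadrature:
  (−½·δa/a)² = (-0.5×0.0910)² = 0.00207;  (-1·δq/q)² = (-1×0.0110)² = 0.000121;  (1·δx/x)² = (1×0.0770)² = 0.00593;  (-1·δu/u)² = (-1×0.0670)² = 0.00449;  (3·δp/p)² = (3×0.120)² = 0.130
δQ/Q = √(0.142) = 0.377

37.7%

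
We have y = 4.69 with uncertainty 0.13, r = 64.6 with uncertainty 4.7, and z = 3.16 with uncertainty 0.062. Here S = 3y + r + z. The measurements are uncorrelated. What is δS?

4.72

Each term contributes (cᵢ δxᵢ)² to (δS)²:
  (3·δy)² = 0.152;  (δr)² = 22.1;  (δz)² = 0.00384
δS = √(22.2) = 4.72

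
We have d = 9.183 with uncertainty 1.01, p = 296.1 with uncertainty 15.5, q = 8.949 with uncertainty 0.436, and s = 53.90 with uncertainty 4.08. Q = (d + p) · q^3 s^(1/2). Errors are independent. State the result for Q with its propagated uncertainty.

(1.606 ± 0.256) × 10^6

Let u = d + p = 305.3. δu = √(δd² + δp²) = √(1.02 + 240) = 15.5, so δu/u = 0.0509.
Q is then a monomial in u, q, s:
δQ/Q = √((δu/u)² + (3·δq/q)² + (½·δs/s)²) = √(0.00259 + 0.0214 + 0.00143) = 0.159
Q = 1.606e+06, so δQ = 0.159 × 1.606e+06 = 2.56e+05.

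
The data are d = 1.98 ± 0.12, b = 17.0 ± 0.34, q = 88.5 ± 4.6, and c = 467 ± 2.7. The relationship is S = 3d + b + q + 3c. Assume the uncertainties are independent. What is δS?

S is a linear combination, so absolute uncertainties add in quadrature:
  (3·δd)² = 0.130;  (δb)² = 0.116;  (δq)² = 21.2;  (3·δc)² = 65.6
δS = √(87.0) = 9.33

9.33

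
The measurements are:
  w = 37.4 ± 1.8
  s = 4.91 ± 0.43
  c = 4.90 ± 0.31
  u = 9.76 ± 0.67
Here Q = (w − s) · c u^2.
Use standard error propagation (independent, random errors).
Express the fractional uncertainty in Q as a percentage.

16.2%

Let h = w − s = 32.5. δh = √(δw² + δs²) = √(3.24 + 0.185) = 1.85, so δh/h = 0.0570.
Q is then a monomial in h, c, u:
δQ/Q = √((δh/h)² + (1·δc/c)² + (2·δu/u)²) = √(0.00324 + 0.00400 + 0.0188) = 0.162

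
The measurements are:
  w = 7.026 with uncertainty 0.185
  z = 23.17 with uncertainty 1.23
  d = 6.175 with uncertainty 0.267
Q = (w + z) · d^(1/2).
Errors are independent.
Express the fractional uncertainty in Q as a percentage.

4.65%

Let u = w + z = 30.20. δu = √(δw² + δz²) = √(0.0342 + 1.51) = 1.24, so δu/u = 0.0412.
Q is then a monomial in u, d:
δQ/Q = √((δu/u)² + (½·δd/d)²) = √(0.00170 + 0.000467) = 0.0465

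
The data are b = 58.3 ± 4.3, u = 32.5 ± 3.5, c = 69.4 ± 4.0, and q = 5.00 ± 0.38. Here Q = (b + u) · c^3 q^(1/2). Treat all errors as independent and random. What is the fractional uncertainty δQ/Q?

0.187

Let w = b + u = 90.8. δw = √(δb² + δu²) = √(18.5 + 12.2) = 5.54, so δw/w = 0.0611.
Q is then a monomial in w, c, q:
δQ/Q = √((δw/w)² + (3·δc/c)² + (½·δq/q)²) = √(0.00373 + 0.0299 + 0.00144) = 0.187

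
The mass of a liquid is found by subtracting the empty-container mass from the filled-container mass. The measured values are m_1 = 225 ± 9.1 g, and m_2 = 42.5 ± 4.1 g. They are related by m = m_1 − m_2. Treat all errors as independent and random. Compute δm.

9.98 g

m is a linear combination, so absolute uncertainties add in quadrature:
  (δm_1)² = 82.8;  (δm_2)² = 16.8
δm = √(99.6) = 9.98 g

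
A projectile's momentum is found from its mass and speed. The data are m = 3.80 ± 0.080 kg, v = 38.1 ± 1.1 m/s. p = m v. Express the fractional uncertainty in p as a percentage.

3.57%

Each factor contributes (exponent × relative error)² to (δp/p)²:
  (1·δm/m)² = (1×0.0211)² = 0.000443;  (1·δv/v)² = (1×0.0289)² = 0.000834
δp/p = √(0.00128) = 0.0357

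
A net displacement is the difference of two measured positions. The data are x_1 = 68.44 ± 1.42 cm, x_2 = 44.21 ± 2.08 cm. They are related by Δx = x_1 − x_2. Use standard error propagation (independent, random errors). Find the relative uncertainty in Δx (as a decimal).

0.104

Absolute uncertainties add in quadrature for a linear combination:
  (δx_1)² = 2.02;  (δx_2)² = 4.33
δΔx = √(6.34) = 2.52 cm
Δx = 24.23 cm, so δΔx/Δx = 2.52/24.23 = 0.104.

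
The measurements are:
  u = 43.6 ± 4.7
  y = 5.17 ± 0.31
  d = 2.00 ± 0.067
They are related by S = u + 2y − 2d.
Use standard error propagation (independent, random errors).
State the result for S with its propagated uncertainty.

Sums and differences: (δS)² = Σ (cᵢ δxᵢ)².
  (δu)² = 22.1;  (2·δy)² = 0.384;  (2·δd)² = 0.0180
δS = √(22.5) = 4.74
S = 49.9.

49.9 ± 4.74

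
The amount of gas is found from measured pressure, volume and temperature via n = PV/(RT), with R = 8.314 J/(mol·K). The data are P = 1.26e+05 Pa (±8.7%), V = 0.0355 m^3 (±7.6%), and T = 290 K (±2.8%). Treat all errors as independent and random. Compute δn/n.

Each factor contributes (exponent × relative error)² to (δn/n)²:
  (1·δP/P)² = (1×0.0870)² = 0.00757;  (1·δV/V)² = (1×0.0760)² = 0.00578;  (-1·δT/T)² = (-1×0.0280)² = 0.000784
δn/n = √(0.0141) = 0.119

0.119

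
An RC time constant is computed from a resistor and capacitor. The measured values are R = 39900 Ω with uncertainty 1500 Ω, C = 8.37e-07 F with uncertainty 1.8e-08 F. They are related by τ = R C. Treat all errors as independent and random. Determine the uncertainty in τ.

For a monomial τ ∝ R, C, fractional errors add in quadrature:
  (1·δR/R)² = (1×0.0376)² = 0.00141;  (1·δC/C)² = (1×0.0215)² = 0.000462
δτ/τ = √(0.00188) = 0.0433
τ = 0.0334 s, so δτ = 0.0433 × 0.0334 = 0.00145 s.

0.00145 s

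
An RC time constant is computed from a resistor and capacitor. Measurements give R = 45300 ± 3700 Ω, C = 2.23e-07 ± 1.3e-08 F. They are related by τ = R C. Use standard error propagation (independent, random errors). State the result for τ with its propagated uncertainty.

Relative error in a monomial: (δτ/τ)² = Σ (nᵢ · δxᵢ/xᵢ)².
  (1·δR/R)² = (1×0.0817)² = 0.00667;  (1·δC/C)² = (1×0.0583)² = 0.00340
δτ/τ = √(0.0101) = 0.100
τ = 0.0101 s, so δτ = 0.100 × 0.0101 = 0.00101 s.

0.0101 ± 0.00101 s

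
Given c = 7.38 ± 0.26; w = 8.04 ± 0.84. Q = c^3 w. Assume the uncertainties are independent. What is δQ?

Relative error in a monomial: (δQ/Q)² = Σ (nᵢ · δxᵢ/xᵢ)².
  (3·δc/c)² = (3×0.0352)² = 0.0112;  (1·δw/w)² = (1×0.104)² = 0.0109
δQ/Q = √(0.0221) = 0.149
Q = 3230, so δQ = 0.149 × 3230 = 480.

480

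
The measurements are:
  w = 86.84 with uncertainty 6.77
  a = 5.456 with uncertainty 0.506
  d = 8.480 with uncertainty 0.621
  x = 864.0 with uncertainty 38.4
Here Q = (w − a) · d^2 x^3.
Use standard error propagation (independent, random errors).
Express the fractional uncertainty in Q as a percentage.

21.5%

Let u = w − a = 81.38. δu = √(δw² + δa²) = √(45.8 + 0.256) = 6.79, so δu/u = 0.0834.
Q is then a monomial in u, d, x:
δQ/Q = √((δu/u)² + (2·δd/d)² + (3·δx/x)²) = √(0.00696 + 0.0215 + 0.0178) = 0.215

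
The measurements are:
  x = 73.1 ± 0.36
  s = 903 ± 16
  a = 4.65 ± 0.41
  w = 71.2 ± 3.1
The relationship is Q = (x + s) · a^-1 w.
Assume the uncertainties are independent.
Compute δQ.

1490

Let u = x + s = 976. δu = √(δx² + δs²) = √(0.130 + 256) = 16.0, so δu/u = 0.0164.
Q is then a monomial in u, a, w:
δQ/Q = √((δu/u)² + (-1·δa/a)² + (1·δw/w)²) = √(0.000269 + 0.00777 + 0.00190) = 0.0997
Q = 14900, so δQ = 0.0997 × 14900 = 1490.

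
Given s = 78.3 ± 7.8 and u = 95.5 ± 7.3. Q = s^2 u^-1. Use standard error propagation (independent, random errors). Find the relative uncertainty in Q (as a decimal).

Q is a product of powers, so relative uncertainties combine in quadrature:
  (2·δs/s)² = (2×0.0996)² = 0.0397;  (-1·δu/u)² = (-1×0.0764)² = 0.00584
δQ/Q = √(0.0455) = 0.213

0.213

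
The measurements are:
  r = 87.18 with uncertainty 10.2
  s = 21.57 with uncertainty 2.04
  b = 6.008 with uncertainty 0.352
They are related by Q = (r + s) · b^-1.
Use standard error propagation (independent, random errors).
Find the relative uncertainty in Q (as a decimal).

0.112

Let u = r + s = 108.8. δu = √(δr² + δs²) = √(104 + 4.16) = 10.4, so δu/u = 0.0957.
Q is then a monomial in u, b:
δQ/Q = √((δu/u)² + (-1·δb/b)²) = √(0.00915 + 0.00343) = 0.112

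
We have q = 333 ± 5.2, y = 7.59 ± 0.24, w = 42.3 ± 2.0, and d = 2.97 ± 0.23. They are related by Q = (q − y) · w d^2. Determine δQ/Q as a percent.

Let u = q − y = 325. δu = √(δq² + δy²) = √(27.0 + 0.0576) = 5.21, so δu/u = 0.0160.
Q is then a monomial in u, w, d:
δQ/Q = √((δu/u)² + (1·δw/w)² + (2·δd/d)²) = √(0.000256 + 0.00224 + 0.0240) = 0.163

16.3%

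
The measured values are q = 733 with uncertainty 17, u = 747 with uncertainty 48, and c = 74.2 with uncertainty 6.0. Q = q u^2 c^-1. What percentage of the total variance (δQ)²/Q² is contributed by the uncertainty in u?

70.0%

(δQ/Q)² = (1·δq/q)² + (2·δu/u)² + (-1·δc/c)²
  q term: (1×0.0232)² = 0.000538
  u term: (2×0.0643)² = 0.0165
  c term: (-1×0.0809)² = 0.00654
Total = 0.0236. Share from u = 0.0165/0.0236 = 0.700.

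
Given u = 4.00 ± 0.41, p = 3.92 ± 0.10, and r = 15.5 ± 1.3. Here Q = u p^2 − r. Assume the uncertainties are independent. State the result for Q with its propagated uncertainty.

Let w = u·p^2 = 61.5. δw/w = √((1·δu/u)² + (2·δp/p)²) = √(0.0105 + 0.00260) = 0.114, so δw = 7.04.
Q = w − r: δQ = √(δw² + δr²) = √(49.5 + 1.69) = 7.16
Q = 46.0.

46.0 ± 7.16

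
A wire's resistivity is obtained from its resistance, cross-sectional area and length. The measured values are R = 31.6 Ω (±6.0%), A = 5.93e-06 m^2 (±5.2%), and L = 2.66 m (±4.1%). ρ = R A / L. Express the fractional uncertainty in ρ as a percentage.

Each factor contributes (exponent × relative error)² to (δρ/ρ)²:
  (1·δR/R)² = (1×0.0600)² = 0.00360;  (1·δA/A)² = (1×0.0520)² = 0.00270;  (-1·δL/L)² = (-1×0.0410)² = 0.00168
δρ/ρ = √(0.00799) = 0.0894

8.94%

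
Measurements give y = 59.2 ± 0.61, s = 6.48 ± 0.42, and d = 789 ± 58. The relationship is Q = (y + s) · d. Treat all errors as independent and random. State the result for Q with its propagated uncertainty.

51800 ± 3850

Let u = y + s = 65.7. δu = √(δy² + δs²) = √(0.372 + 0.176) = 0.741, so δu/u = 0.0113.
Q is then a monomial in u, d:
δQ/Q = √((δu/u)² + (1·δd/d)²) = √(0.000127 + 0.00540) = 0.0744
Q = 51800, so δQ = 0.0744 × 51800 = 3850.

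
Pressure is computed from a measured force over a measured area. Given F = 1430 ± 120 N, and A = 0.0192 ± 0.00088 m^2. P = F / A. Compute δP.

7120 Pa

Products/powers → add relative errors in quadrature, weighted by exponent:
  (1·δF/F)² = (1×0.0839)² = 0.00704;  (-1·δA/A)² = (-1×0.0458)² = 0.00210
δP/P = √(0.00914) = 0.0956
P = 74500 Pa, so δP = 0.0956 × 74500 = 7120 Pa.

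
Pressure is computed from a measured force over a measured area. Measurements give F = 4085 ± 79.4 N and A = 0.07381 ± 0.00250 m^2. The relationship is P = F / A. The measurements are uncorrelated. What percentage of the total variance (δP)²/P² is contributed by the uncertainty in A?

75.2%

(δP/P)² = (1·δF/F)² + (-1·δA/A)²
  F term: (1×0.0194)² = 0.000378
  A term: (-1×0.0339)² = 0.00115
Total = 0.00153. Share from A = 0.00115/0.00153 = 0.752.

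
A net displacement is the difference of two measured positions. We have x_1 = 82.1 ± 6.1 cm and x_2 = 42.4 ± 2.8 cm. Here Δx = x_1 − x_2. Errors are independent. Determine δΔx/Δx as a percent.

16.9%

For a sum/difference, combine absolute errors in quadrature:
  (δx_1)² = 37.2;  (δx_2)² = 7.84
δΔx = √(45.0) = 6.71 cm
Δx = 39.7 cm, so δΔx/Δx = 6.71/39.7 = 0.169.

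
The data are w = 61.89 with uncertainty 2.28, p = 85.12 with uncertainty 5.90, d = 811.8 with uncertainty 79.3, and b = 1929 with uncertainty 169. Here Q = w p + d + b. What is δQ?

Let h = w·p = 5268. δh/h = √((1·δw/w)² + (1·δp/p)²) = √(0.00136 + 0.00480) = 0.0785, so δh = 414.
Q = h + d + b: δQ = √(δh² + δd² + δb²) = √(1.71e+05 + 6290 + 28600) = 454

454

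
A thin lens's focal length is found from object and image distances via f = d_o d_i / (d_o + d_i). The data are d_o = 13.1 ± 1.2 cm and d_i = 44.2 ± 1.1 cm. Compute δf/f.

∂f/∂d_o = (d_i/(d_o+d_i))² = 0.595;  ∂f/∂d_i = (d_o/(d_o+d_i))² = 0.0523
δf = √((∂f/∂d_o · δd_o)² + (∂f/∂d_i · δd_i)²) = √(0.510 + 0.00331) = 0.716 cm
f = 10.1 cm, so δf/f = 0.716/10.1 = 0.0709.

0.0709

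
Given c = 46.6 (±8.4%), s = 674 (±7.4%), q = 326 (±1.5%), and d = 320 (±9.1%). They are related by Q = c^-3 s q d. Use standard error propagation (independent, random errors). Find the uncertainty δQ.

193

Q is a product of powers, so relative uncertainties combine in quadrature:
  (-3·δc/c)² = (-3×0.0840)² = 0.0635;  (1·δs/s)² = (1×0.0740)² = 0.00548;  (1·δq/q)² = (1×0.0150)² = 0.000225;  (1·δd/d)² = (1×0.0910)² = 0.00828
δQ/Q = √(0.0775) = 0.278
Q = 695, so δQ = 0.278 × 695 = 193.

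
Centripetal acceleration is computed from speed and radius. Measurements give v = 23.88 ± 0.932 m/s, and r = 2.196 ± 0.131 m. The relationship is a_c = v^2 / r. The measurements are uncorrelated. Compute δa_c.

25.5 m/s^2

Since a_c is a product/quotient, work with relative uncertainties:
  (2·δv/v)² = (2×0.0390)² = 0.00609;  (-1·δr/r)² = (-1×0.0597)² = 0.00356
δa_c/a_c = √(0.00965) = 0.0982
a_c = 259.7 m/s^2, so δa_c = 0.0982 × 259.7 = 25.5 m/s^2.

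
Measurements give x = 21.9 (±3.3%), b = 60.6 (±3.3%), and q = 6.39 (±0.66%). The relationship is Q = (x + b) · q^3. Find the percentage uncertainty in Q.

3.25%

Let u = x + b = 82.5. δu = √(δx² + δb²) = √(0.522 + 4.00) = 2.13, so δu/u = 0.0258.
Q is then a monomial in u, q:
δQ/Q = √((δu/u)² + (3·δq/q)²) = √(0.000664 + 0.000392) = 0.0325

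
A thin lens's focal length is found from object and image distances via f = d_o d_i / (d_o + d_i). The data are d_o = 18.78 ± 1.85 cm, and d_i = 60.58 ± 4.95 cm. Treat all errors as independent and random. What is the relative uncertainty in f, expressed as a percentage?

∂f/∂d_o = (d_i/(d_o+d_i))² = 0.583;  ∂f/∂d_i = (d_o/(d_o+d_i))² = 0.0560
δf = √((∂f/∂d_o · δd_o)² + (∂f/∂d_i · δd_i)²) = √(1.16 + 0.0768) = 1.11 cm
f = 14.34 cm, so δf/f = 1.11/14.34 = 0.0776.

7.76%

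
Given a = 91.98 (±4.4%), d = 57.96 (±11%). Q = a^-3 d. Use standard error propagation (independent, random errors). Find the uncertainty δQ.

Relative error in a monomial: (δQ/Q)² = Σ (nᵢ · δxᵢ/xᵢ)².
  (-3·δa/a)² = (-3×0.0440)² = 0.0174;  (1·δd/d)² = (1×0.110)² = 0.0121
δQ/Q = √(0.0295) = 0.172
Q = 7.448e-05, so δQ = 0.172 × 7.448e-05 = 1.28e-05.

1.28e-05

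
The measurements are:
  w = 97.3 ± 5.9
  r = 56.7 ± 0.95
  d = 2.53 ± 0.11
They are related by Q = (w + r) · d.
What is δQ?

Let u = w + r = 154. δu = √(δw² + δr²) = √(34.8 + 0.902) = 5.98, so δu/u = 0.0388.
Q is then a monomial in u, d:
δQ/Q = √((δu/u)² + (1·δd/d)²) = √(0.00151 + 0.00189) = 0.0583
Q = 390, so δQ = 0.0583 × 390 = 22.7.

22.7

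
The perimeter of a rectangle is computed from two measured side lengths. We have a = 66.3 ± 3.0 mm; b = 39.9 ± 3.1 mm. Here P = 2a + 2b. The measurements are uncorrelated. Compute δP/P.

Each term contributes (cᵢ δxᵢ)² to (δP)²:
  (2·δa)² = 36.0;  (2·δb)² = 38.4
δP = √(74.4) = 8.63 mm
P = 212 mm, so δP/P = 8.63/212 = 0.0406.

0.0406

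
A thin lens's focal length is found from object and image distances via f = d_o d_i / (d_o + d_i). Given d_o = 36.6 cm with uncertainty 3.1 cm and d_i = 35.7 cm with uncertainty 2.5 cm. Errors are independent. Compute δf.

∂f/∂d_o = (d_i/(d_o+d_i))² = 0.244;  ∂f/∂d_i = (d_o/(d_o+d_i))² = 0.256
δf = √((∂f/∂d_o · δd_o)² + (∂f/∂d_i · δd_i)²) = √(0.571 + 0.410) = 0.991 cm

0.991 cm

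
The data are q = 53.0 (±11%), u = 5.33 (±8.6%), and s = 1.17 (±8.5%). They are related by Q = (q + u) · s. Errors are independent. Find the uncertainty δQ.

Let w = q + u = 58.3. δw = √(δq² + δu²) = √(34.0 + 0.210) = 5.85, so δw/w = 0.100.
Q is then a monomial in w, s:
δQ/Q = √((δw/w)² + (1·δs/s)²) = √(0.0101 + 0.00723) = 0.131
Q = 68.2, so δQ = 0.131 × 68.2 = 8.97.

8.97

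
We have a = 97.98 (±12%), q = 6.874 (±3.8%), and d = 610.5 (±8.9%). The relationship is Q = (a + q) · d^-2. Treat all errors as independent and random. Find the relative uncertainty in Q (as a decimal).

0.210

Let u = a + q = 104.9. δu = √(δa² + δq²) = √(138 + 0.0682) = 11.8, so δu/u = 0.112.
Q is then a monomial in u, d:
δQ/Q = √((δu/u)² + (-2·δd/d)²) = √(0.0126 + 0.0317) = 0.210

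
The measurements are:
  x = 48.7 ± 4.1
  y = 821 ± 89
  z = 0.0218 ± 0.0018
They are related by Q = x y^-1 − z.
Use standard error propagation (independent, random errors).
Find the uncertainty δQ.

Let p = x·y^-1 = 0.0593. δp/p = √((1·δx/x)² + (-1·δy/y)²) = √(0.00709 + 0.0118) = 0.137, so δp = 0.00814.
Q = p − z: δQ = √(δp² + δz²) = √(6.63e-05 + 3.24e-06) = 0.00834

0.00834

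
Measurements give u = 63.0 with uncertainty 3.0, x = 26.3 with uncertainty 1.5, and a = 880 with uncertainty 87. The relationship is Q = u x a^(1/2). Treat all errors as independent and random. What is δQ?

4390

Since Q is a product/quotient, work with relative uncertainties:
  (1·δu/u)² = (1×0.0476)² = 0.00227;  (1·δx/x)² = (1×0.0570)² = 0.00325;  (½·δa/a)² = (0.5×0.0989)² = 0.00244
δQ/Q = √(0.00796) = 0.0892
Q = 49200, so δQ = 0.0892 × 49200 = 4390.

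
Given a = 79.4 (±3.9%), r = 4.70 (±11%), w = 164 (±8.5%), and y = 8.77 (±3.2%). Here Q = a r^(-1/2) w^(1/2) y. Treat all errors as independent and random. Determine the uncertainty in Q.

353

Q is a product of powers, so relative uncertainties combine in quadrature:
  (1·δa/a)² = (1×0.0390)² = 0.00152;  (−½·δr/r)² = (-0.5×0.110)² = 0.00302;  (½·δw/w)² = (0.5×0.0850)² = 0.00181;  (1·δy/y)² = (1×0.0320)² = 0.00102
δQ/Q = √(0.00738) = 0.0859
Q = 4110, so δQ = 0.0859 × 4110 = 353.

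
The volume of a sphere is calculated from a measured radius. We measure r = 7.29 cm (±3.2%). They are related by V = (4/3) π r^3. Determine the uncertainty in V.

V ∝ r^3, so δV/V = |3| · δr/r = 3 × 0.0320 = 0.0960.
V = 1620 cm^3, so δV = 0.0960 × 1620 = 156 cm^3.

156 cm^3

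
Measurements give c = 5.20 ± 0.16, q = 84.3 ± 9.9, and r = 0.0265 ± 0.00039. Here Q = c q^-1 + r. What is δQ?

Let p = c·q^-1 = 0.0617. δp/p = √((1·δc/c)² + (-1·δq/q)²) = √(0.000947 + 0.0138) = 0.121, so δp = 0.00749.
Q = p + r: δQ = √(δp² + δr²) = √(5.61e-05 + 1.52e-07) = 0.00750

0.00750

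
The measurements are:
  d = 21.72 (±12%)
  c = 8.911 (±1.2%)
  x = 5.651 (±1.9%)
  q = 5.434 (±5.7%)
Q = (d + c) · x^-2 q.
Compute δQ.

0.570

Let u = d + c = 30.63. δu = √(δd² + δc²) = √(6.79 + 0.0114) = 2.61, so δu/u = 0.0852.
Q is then a monomial in u, x, q:
δQ/Q = √((δu/u)² + (-2·δx/x)² + (1·δq/q)²) = √(0.00725 + 0.00144 + 0.00325) = 0.109
Q = 5.212, so δQ = 0.109 × 5.212 = 0.570.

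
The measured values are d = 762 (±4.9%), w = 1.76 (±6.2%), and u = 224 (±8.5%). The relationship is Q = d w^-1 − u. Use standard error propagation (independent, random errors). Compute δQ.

39.2

Let p = d·w^-1 = 433. δp/p = √((1·δd/d)² + (-1·δw/w)²) = √(0.00240 + 0.00384) = 0.0790, so δp = 34.2.
Q = p − u: δQ = √(δp² + δu²) = √(1170 + 363) = 39.2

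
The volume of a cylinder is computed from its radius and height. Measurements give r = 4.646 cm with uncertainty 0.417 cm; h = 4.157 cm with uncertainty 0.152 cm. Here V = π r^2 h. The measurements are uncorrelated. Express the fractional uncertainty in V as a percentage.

18.3%

Relative error in a monomial: (δV/V)² = Σ (nᵢ · δxᵢ/xᵢ)².
  (2·δr/r)² = (2×0.0898)² = 0.0322;  (1·δh/h)² = (1×0.0366)² = 0.00134
δV/V = √(0.0336) = 0.183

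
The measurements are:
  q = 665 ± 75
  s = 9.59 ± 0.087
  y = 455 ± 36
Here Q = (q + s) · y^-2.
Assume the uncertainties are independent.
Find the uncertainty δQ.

Let u = q + s = 675. δu = √(δq² + δs²) = √(5620 + 0.00757) = 75.0, so δu/u = 0.111.
Q is then a monomial in u, y:
δQ/Q = √((δu/u)² + (-2·δy/y)²) = √(0.0124 + 0.0250) = 0.193
Q = 0.00326, so δQ = 0.193 × 0.00326 = 0.000630.

0.000630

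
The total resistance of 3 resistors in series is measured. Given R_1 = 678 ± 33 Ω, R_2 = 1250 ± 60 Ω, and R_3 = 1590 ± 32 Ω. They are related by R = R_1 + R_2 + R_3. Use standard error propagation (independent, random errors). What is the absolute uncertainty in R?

Absolute uncertainties add in quadrature for a linear combination:
  (δR_1)² = 1090;  (δR_2)² = 3600;  (δR_3)² = 1020
δR = √(5710) = 75.6 Ω

75.6 Ω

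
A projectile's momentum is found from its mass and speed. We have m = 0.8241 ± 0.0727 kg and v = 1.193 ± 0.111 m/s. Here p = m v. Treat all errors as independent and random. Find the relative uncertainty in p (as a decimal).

0.128

For a monomial p ∝ m, v, fractional errors add in quadrature:
  (1·δm/m)² = (1×0.0882)² = 0.00778;  (1·δv/v)² = (1×0.0930)² = 0.00866
δp/p = √(0.0164) = 0.128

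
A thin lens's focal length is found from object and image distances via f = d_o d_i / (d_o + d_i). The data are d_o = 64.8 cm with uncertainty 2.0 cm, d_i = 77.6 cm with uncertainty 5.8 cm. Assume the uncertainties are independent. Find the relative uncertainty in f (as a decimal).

0.0379

∂f/∂d_o = (d_i/(d_o+d_i))² = 0.297;  ∂f/∂d_i = (d_o/(d_o+d_i))² = 0.207
δf = √((∂f/∂d_o · δd_o)² + (∂f/∂d_i · δd_i)²) = √(0.353 + 1.44) = 1.34 cm
f = 35.3 cm, so δf/f = 1.34/35.3 = 0.0379.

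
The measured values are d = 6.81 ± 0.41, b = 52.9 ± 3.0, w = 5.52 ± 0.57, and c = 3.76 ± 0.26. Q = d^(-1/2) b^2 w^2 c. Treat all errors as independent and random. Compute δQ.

Each factor contributes (exponent × relative error)² to (δQ/Q)²:
  (−½·δd/d)² = (-0.5×0.0602)² = 0.000906;  (2·δb/b)² = (2×0.0567)² = 0.0129;  (2·δw/w)² = (2×0.103)² = 0.0427;  (1·δc/c)² = (1×0.0691)² = 0.00478
δQ/Q = √(0.0612) = 0.247
Q = 1.23e+05, so δQ = 0.247 × 1.23e+05 = 30400.

30400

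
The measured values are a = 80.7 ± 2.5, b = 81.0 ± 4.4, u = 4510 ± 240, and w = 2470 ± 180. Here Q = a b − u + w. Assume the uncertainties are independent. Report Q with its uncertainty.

4500 ± 507

Let p = a·b = 6540. δp/p = √((1·δa/a)² + (1·δb/b)²) = √(0.000960 + 0.00295) = 0.0625, so δp = 409.
Q = p − u + w: δQ = √(δp² + δu² + δw²) = √(1.67e+05 + 57600 + 32400) = 507
Q = 4500.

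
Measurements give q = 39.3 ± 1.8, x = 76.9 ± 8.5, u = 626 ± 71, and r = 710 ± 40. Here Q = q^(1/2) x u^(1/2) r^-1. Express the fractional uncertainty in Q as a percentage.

For a monomial Q ∝ q^(1/2), x, u^(1/2), r^-1, fractional errors add in quadrature:
  (½·δq/q)² = (0.5×0.0458)² = 0.000524;  (1·δx/x)² = (1×0.111)² = 0.0122;  (½·δu/u)² = (0.5×0.113)² = 0.00322;  (-1·δr/r)² = (-1×0.0563)² = 0.00317
δQ/Q = √(0.0191) = 0.138

13.8%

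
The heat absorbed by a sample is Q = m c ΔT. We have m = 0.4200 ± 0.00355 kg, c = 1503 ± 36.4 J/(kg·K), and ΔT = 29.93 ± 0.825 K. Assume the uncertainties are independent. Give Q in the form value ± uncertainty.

Each factor contributes (exponent × relative error)² to (δQ/Q)²:
  (1·δm/m)² = (1×0.00845)² = 7.14e-05;  (1·δc/c)² = (1×0.0242)² = 0.000587;  (1·δΔT/ΔT)² = (1×0.0276)² = 0.000760
δQ/Q = √(0.00142) = 0.0377
Q = 18890 J, so δQ = 0.0377 × 18890 = 711 J.

18890 ± 711 J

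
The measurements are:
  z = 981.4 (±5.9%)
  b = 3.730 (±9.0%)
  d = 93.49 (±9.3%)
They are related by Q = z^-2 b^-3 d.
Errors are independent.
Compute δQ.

Each factor contributes (exponent × relative error)² to (δQ/Q)²:
  (-2·δz/z)² = (-2×0.0590)² = 0.0139;  (-3·δb/b)² = (-3×0.0900)² = 0.0729;  (1·δd/d)² = (1×0.0930)² = 0.00865
δQ/Q = √(0.0955) = 0.309
Q = 1.87e-06, so δQ = 0.309 × 1.87e-06 = 5.78e-07.

5.78e-07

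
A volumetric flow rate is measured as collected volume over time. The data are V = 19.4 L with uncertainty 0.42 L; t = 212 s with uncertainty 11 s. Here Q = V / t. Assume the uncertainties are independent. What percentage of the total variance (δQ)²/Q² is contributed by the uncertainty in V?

(δQ/Q)² = (1·δV/V)² + (-1·δt/t)²
  V term: (1×0.0216)² = 0.000469
  t term: (-1×0.0519)² = 0.00269
Total = 0.00316. Share from V = 0.000469/0.00316 = 0.148.

14.8%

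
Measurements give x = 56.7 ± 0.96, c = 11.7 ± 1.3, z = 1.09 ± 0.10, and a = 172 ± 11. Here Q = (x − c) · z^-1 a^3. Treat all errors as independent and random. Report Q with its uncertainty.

Let u = x − c = 45.0. δu = √(δx² + δc²) = √(0.922 + 1.69) = 1.62, so δu/u = 0.0359.
Q is then a monomial in u, z, a:
δQ/Q = √((δu/u)² + (-1·δz/z)² + (3·δa/a)²) = √(0.00129 + 0.00842 + 0.0368) = 0.216
Q = 2.1e+08, so δQ = 0.216 × 2.1e+08 = 4.53e+07.

(2.10 ± 0.453) × 10^8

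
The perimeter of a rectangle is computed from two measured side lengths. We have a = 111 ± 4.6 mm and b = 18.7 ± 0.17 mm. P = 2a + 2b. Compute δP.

Each term contributes (cᵢ δxᵢ)² to (δP)²:
  (2·δa)² = 84.6;  (2·δb)² = 0.116
δP = √(84.8) = 9.21 mm

9.21 mm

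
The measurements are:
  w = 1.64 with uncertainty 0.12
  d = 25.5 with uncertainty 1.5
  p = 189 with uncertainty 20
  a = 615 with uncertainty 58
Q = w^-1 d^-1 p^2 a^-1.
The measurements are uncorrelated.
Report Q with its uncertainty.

Products/powers → add relative errors in quadrature, weighted by exponent:
  (-1·δw/w)² = (-1×0.0732)² = 0.00535;  (-1·δd/d)² = (-1×0.0588)² = 0.00346;  (2·δp/p)² = (2×0.106)² = 0.0448;  (-1·δa/a)² = (-1×0.0943)² = 0.00889
δQ/Q = √(0.0625) = 0.250
Q = 1.39, so δQ = 0.250 × 1.39 = 0.347.

1.39 ± 0.347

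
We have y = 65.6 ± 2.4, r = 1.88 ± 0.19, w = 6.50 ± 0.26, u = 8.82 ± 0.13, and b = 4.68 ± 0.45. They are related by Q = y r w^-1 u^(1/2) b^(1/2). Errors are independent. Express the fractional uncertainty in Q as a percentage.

12.5%

Products/powers → add relative errors in quadrature, weighted by exponent:
  (1·δy/y)² = (1×0.0366)² = 0.00134;  (1·δr/r)² = (1×0.101)² = 0.0102;  (-1·δw/w)² = (-1×0.0400)² = 0.00160;  (½·δu/u)² = (0.5×0.0147)² = 5.43e-05;  (½·δb/b)² = (0.5×0.0962)² = 0.00231
δQ/Q = √(0.0155) = 0.125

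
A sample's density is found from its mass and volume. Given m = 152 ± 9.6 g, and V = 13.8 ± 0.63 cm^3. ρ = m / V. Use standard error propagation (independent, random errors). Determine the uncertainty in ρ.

0.858 g/cm^3

Relative error in a monomial: (δρ/ρ)² = Σ (nᵢ · δxᵢ/xᵢ)².
  (1·δm/m)² = (1×0.0632)² = 0.00399;  (-1·δV/V)² = (-1×0.0457)² = 0.00208
δρ/ρ = √(0.00607) = 0.0779
ρ = 11.0 g/cm^3, so δρ = 0.0779 × 11.0 = 0.858 g/cm^3.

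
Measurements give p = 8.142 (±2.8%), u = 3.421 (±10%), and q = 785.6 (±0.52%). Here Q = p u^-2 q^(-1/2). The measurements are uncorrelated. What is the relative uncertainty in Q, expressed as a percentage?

20.2%

For a monomial Q ∝ p, u^-2, q^(-1/2), fractional errors add in quadrature:
  (1·δp/p)² = (1×0.0280)² = 0.000784;  (-2·δu/u)² = (-2×0.100)² = 0.0400;  (−½·δq/q)² = (-0.5×0.00520)² = 6.76e-06
δQ/Q = √(0.0408) = 0.202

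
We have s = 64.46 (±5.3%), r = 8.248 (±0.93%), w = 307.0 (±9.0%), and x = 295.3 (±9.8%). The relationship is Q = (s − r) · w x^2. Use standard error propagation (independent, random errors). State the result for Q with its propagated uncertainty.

Let u = s − r = 56.21. δu = √(δs² + δr²) = √(11.7 + 0.00588) = 3.42, so δu/u = 0.0608.
Q is then a monomial in u, w, x:
δQ/Q = √((δu/u)² + (1·δw/w)² + (2·δx/x)²) = √(0.00370 + 0.00810 + 0.0384) = 0.224
Q = 1.505e+09, so δQ = 0.224 × 1.505e+09 = 3.37e+08.

(1.505 ± 0.337) × 10^9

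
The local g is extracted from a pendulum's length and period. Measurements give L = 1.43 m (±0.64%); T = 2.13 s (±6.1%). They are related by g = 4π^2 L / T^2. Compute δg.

1.52 m/s^2

g is a product of powers, so relative uncertainties combine in quadrature:
  (1·δL/L)² = (1×0.00640)² = 4.1e-05;  (-2·δT/T)² = (-2×0.0610)² = 0.0149
δg/g = √(0.0149) = 0.122
g = 12.4 m/s^2, so δg = 0.122 × 12.4 = 1.52 m/s^2.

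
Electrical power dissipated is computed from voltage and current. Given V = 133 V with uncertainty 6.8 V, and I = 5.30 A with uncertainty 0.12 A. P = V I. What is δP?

For a monomial P ∝ V, I, fractional errors add in quadrature:
  (1·δV/V)² = (1×0.0511)² = 0.00261;  (1·δI/I)² = (1×0.0226)² = 0.000513
δP/P = √(0.00313) = 0.0559
P = 705 W, so δP = 0.0559 × 705 = 39.4 W.

39.4 W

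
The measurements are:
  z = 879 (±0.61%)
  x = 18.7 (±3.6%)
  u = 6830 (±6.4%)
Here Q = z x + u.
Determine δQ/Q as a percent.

Let p = z·x = 16400. δp/p = √((1·δz/z)² + (1·δx/x)²) = √(3.72e-05 + 0.00130) = 0.0365, so δp = 600.
Q = p + u: δQ = √(δp² + δu²) = √(3.6e+05 + 1.91e+05) = 742
Q = 23300, so δQ/Q = 742/23300 = 0.0319.

3.19%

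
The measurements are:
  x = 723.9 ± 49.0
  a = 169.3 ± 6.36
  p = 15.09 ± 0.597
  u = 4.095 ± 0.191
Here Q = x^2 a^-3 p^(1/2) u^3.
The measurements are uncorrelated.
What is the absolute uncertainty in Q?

Products/powers → add relative errors in quadrature, weighted by exponent:
  (2·δx/x)² = (2×0.0677)² = 0.0183;  (-3·δa/a)² = (-3×0.0376)² = 0.0127;  (½·δp/p)² = (0.5×0.0396)² = 0.000391;  (3·δu/u)² = (3×0.0466)² = 0.0196
δQ/Q = √(0.0510) = 0.226
Q = 28.81, so δQ = 0.226 × 28.81 = 6.51.

6.51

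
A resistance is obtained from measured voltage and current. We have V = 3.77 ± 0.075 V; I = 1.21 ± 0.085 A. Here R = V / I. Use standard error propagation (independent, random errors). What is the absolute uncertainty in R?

R is a product of powers, so relative uncertainties combine in quadrature:
  (1·δV/V)² = (1×0.0199)² = 0.000396;  (-1·δI/I)² = (-1×0.0702)² = 0.00493
δR/R = √(0.00533) = 0.0730
R = 3.12 Ω, so δR = 0.0730 × 3.12 = 0.227 Ω.

0.227 Ω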